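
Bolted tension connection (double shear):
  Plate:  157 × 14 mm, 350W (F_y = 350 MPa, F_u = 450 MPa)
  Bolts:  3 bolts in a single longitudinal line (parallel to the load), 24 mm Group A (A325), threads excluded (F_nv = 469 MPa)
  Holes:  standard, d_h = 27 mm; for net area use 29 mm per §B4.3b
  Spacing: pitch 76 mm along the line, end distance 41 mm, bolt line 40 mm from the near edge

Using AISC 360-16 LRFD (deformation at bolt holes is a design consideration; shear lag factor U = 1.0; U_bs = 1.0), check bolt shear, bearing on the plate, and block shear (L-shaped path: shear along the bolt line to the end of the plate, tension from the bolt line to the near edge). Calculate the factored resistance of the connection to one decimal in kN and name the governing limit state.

462.1 kN (block shear governs)

Bolt shear: A_b = π(24)²/4 = 452.39 mm². φR_n = 0.75 × 469 × 452.39 × 3 × 2 = 954.8 kN.
Bearing (14 mm plate, F_u = 450 MPa): end bolts L_c = 41 − 27/2 = 27.5, R_n = min(1.2×27.5×14×450, 2.4×24×14×450) = 207.9 kN/bolt; interior L_c = 76 − 27 = 49, R_n = 362.88 kN/bolt. φR_n = 0.75 × (1×207.9 + 2×362.88) = 700.2 kN.
Block shear: shear path 1×[41+2×76] = 1×193 mm, A_gv = 2702, A_nv = 1×(193 − 2.5×29)×14 = 1687 mm²; tension to near edge: (40 − 0.5×29)×14 = 357 mm². R_n = min(0.6×450×1687, 0.6×350×2702) + 1.0×450×357 = min(455.49, 567.42) + 160.65 = 616.14 kN. φR_n = 0.75 × 616.14 = 462.1 kN.
Governing: min(954.8, 700.2, 462.1) = 462.1 kN → block shear.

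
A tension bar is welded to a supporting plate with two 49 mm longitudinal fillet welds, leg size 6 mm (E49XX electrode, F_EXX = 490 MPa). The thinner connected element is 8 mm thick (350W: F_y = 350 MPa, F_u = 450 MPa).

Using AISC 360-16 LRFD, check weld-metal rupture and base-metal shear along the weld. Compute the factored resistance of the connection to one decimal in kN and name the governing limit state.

91.7 kN (weld metal governs)

Weld metal: throat = 0.707×6 = 4.242 mm, L = 2×49 = 98 mm. φR_n = 0.75 × 0.6 × 490 × 4.242 × 98 = 91.7 kN.
Base metal shear (8 mm plate): yield φR_n = 1.0×0.6×350×8×98 = 164.6 kN; rupture φR_n = 0.75×0.6×450×8×98 = 158.8 kN; take 158.8 kN (rupture).
Governing: min(91.7, 158.8) = 91.7 kN → weld metal.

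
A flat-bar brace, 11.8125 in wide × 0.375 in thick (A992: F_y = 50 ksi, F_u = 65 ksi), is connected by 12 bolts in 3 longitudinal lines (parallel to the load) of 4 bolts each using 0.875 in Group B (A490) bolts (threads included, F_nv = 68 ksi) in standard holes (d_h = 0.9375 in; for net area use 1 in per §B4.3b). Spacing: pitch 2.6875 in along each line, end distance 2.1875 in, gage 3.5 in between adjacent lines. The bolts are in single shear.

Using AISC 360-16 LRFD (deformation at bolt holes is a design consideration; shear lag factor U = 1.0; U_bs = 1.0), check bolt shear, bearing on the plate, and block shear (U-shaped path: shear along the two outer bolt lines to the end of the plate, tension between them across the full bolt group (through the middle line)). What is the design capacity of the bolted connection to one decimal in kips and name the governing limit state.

239.5 kips (block shear governs)

Bolt shear: A_b = π(0.875)²/4 = 0.60132 in². φR_n = 0.75 × 68 × 0.60132 × 12 × 1 = 368.0 kips.
Bearing (0.375 in plate, F_u = 65 ksi): end bolts L_c = 2.1875 − 0.9375/2 = 1.71875, R_n = min(1.2×1.71875×0.375×65, 2.4×0.875×0.375×65) = 50.273 kips/bolt; interior L_c = 2.6875 − 0.9375 = 1.75, R_n = 51.188 kips/bolt. φR_n = 0.75 × (3×50.273 + 9×51.188) = 458.6 kips.
Block shear: shear path 2×[2.1875+3×2.6875] = 2×10.25 in, A_gv = 7.6875, A_nv = 2×(10.25 − 3.5×1)×0.375 = 5.0625 in²; tension across gage: (7 − 2×1)×0.375 = 1.875 in². R_n = min(0.6×65×5.0625, 0.6×50×7.6875) + 1.0×65×1.875 = min(197.44, 230.63) + 121.88 = 319.32 kips. φR_n = 0.75 × 319.32 = 239.5 kips.
Governing: min(368.0, 458.6, 239.5) = 239.5 kips → block shear.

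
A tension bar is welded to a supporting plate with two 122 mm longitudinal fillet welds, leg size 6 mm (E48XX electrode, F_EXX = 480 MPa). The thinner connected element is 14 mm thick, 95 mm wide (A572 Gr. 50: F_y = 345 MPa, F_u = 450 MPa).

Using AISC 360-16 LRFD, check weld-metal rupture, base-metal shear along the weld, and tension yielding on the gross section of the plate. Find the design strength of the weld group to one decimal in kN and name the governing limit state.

Weld metal: throat = 0.707×6 = 4.242 mm, L = 2×122 = 244 mm. φR_n = 0.75 × 0.6 × 480 × 4.242 × 244 = 223.6 kN.
Base metal shear (14 mm plate): yield φR_n = 1.0×0.6×345×14×244 = 707.1 kN; rupture φR_n = 0.75×0.6×450×14×244 = 691.7 kN; take 691.7 kN (rupture).
Tension yield (gross): A_g = 95×14 = 1330 mm². φR_n = 0.90 × 345 × 1330 = 413.0 kN.
Governing: min(223.6, 691.7, 413.0) = 223.6 kN → weld metal.

223.6 kN (weld metal governs)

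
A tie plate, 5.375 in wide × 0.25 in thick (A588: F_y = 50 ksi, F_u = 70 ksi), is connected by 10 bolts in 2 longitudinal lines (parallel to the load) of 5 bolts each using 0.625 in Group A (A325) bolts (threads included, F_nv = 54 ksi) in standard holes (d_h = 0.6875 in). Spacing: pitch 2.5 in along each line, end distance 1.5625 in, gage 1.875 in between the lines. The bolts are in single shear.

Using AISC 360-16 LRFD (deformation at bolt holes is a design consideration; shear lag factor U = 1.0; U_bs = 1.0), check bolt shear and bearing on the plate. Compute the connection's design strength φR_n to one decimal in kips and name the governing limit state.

Bolt shear: A_b = π(0.625)²/4 = 0.3068 in². φR_n = 0.75 × 54 × 0.3068 × 10 × 1 = 124.3 kips.
Bearing (0.25 in plate, F_u = 70 ksi): end bolts L_c = 1.5625 − 0.6875/2 = 1.21875, R_n = min(1.2×1.21875×0.25×70, 2.4×0.625×0.25×70) = 25.594 kips/bolt; interior L_c = 2.5 − 0.6875 = 1.8125, R_n = 26.25 kips/bolt. φR_n = 0.75 × (2×25.594 + 8×26.25) = 195.9 kips.
Governing: min(124.3, 195.9) = 124.3 kips → bolt shear.

124.3 kips (bolt shear governs)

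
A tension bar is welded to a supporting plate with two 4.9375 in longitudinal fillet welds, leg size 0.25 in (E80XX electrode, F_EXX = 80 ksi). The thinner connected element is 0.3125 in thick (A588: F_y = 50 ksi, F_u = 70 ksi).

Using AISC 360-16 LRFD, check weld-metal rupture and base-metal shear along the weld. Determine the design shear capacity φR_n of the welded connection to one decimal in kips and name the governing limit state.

Weld metal: throat = 0.707×0.25 = 0.17675 in, L = 2×4.9375 = 9.875 in. φR_n = 0.75 × 0.6 × 80 × 0.17675 × 9.875 = 62.8 kips.
Base metal shear (0.3125 in plate): yield φR_n = 1.0×0.6×50×0.3125×9.875 = 92.6 kips; rupture φR_n = 0.75×0.6×70×0.3125×9.875 = 97.2 kips; take 92.6 kips (yield).
Governing: min(62.8, 92.6) = 62.8 kips → weld metal.

62.8 kips (weld metal governs)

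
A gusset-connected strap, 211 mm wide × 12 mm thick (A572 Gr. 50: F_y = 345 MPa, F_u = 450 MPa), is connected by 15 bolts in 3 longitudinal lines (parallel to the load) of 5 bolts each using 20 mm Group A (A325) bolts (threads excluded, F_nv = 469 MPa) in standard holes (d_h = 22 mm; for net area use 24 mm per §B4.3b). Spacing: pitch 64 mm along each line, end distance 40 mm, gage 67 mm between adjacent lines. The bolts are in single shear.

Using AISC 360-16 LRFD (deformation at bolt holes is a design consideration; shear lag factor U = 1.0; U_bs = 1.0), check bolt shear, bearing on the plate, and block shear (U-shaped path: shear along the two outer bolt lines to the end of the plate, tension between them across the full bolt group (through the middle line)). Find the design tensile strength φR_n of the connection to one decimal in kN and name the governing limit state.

1262.0 kN (block shear governs)

Bolt shear: A_b = π(20)²/4 = 314.16 mm². φR_n = 0.75 × 469 × 314.16 × 15 × 1 = 1657.6 kN.
Bearing (12 mm plate, F_u = 450 MPa): end bolts L_c = 40 − 22/2 = 29, R_n = min(1.2×29×12×450, 2.4×20×12×450) = 187.92 kN/bolt; interior L_c = 64 − 22 = 42, R_n = 259.2 kN/bolt. φR_n = 0.75 × (3×187.92 + 12×259.2) = 2755.6 kN.
Block shear: shear path 2×[40+4×64] = 2×296 mm, A_gv = 7104, A_nv = 2×(296 − 4.5×24)×12 = 4512 mm²; tension across gage: (134 − 2×24)×12 = 1032 mm². R_n = min(0.6×450×4512, 0.6×345×7104) + 1.0×450×1032 = min(1218.2, 1470.5) + 464.4 = 1682.6 kN. φR_n = 0.75 × 1682.6 = 1262.0 kN.
Governing: min(1657.6, 2755.6, 1262.0) = 1262.0 kN → block shear.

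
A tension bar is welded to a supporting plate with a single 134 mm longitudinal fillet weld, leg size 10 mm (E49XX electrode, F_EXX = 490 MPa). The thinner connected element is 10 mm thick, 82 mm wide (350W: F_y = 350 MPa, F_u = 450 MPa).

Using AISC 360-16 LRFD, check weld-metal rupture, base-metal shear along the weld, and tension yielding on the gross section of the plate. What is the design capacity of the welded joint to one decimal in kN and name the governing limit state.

Weld metal: throat = 0.707×10 = 7.07 mm, L = 134 mm. φR_n = 0.75 × 0.6 × 490 × 7.07 × 134 = 208.9 kN.
Base metal shear (10 mm plate): yield φR_n = 1.0×0.6×350×10×134 = 281.4 kN; rupture φR_n = 0.75×0.6×450×10×134 = 271.4 kN; take 271.4 kN (rupture).
Tension yield (gross): A_g = 82×10 = 820 mm². φR_n = 0.90 × 350 × 820 = 258.3 kN.
Governing: min(208.9, 271.4, 258.3) = 208.9 kN → weld metal.

208.9 kN (weld metal governs)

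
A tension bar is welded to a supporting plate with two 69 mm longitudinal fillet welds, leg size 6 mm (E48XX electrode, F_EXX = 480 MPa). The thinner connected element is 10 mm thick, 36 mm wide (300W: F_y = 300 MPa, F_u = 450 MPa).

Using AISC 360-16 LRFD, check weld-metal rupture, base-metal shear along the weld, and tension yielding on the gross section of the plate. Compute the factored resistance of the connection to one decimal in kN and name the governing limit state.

Weld metal: throat = 0.707×6 = 4.242 mm, L = 2×69 = 138 mm. φR_n = 0.75 × 0.6 × 480 × 4.242 × 138 = 126.4 kN.
Base metal shear (10 mm plate): yield φR_n = 1.0×0.6×300×10×138 = 248.4 kN; rupture φR_n = 0.75×0.6×450×10×138 = 279.5 kN; take 248.4 kN (yield).
Tension yield (gross): A_g = 36×10 = 360 mm². φR_n = 0.90 × 300 × 360 = 97.2 kN.
Governing: min(126.4, 248.4, 97.2) = 97.2 kN → gross-section yield.

97.2 kN (gross-section yield governs)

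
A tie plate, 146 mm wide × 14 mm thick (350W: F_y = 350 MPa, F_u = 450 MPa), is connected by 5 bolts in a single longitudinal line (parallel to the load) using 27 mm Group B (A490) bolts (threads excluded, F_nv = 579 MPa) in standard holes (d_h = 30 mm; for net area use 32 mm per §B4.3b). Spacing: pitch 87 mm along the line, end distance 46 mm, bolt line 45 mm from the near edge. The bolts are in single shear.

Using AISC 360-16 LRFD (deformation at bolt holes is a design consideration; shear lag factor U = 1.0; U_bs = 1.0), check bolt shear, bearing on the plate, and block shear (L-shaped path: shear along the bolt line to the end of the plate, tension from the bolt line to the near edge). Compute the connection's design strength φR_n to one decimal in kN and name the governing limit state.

845.8 kN (block shear governs)

Bolt shear: A_b = π(27)²/4 = 572.56 mm². φR_n = 0.75 × 579 × 572.56 × 5 × 1 = 1243.2 kN.
Bearing (14 mm plate, F_u = 450 MPa): end bolts L_c = 46 − 30/2 = 31, R_n = min(1.2×31×14×450, 2.4×27×14×450) = 234.36 kN/bolt; interior L_c = 87 − 30 = 57, R_n = 408.24 kN/bolt. φR_n = 0.75 × (1×234.36 + 4×408.24) = 1400.5 kN.
Block shear: shear path 1×[46+4×87] = 1×394 mm, A_gv = 5516, A_nv = 1×(394 − 4.5×32)×14 = 3500 mm²; tension to near edge: (45 − 0.5×32)×14 = 406 mm². R_n = min(0.6×450×3500, 0.6×350×5516) + 1.0×450×406 = min(945, 1158.4) + 182.7 = 1127.7 kN. φR_n = 0.75 × 1127.7 = 845.8 kN.
Governing: min(1243.2, 1400.5, 845.8) = 845.8 kN → block shear.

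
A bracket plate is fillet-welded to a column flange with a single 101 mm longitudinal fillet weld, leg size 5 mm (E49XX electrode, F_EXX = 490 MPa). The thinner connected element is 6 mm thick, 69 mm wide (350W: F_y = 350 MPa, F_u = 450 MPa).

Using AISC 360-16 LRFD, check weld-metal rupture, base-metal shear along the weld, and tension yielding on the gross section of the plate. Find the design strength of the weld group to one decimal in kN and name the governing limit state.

Weld metal: throat = 0.707×5 = 3.535 mm, L = 101 mm. φR_n = 0.75 × 0.6 × 490 × 3.535 × 101 = 78.7 kN.
Base metal shear (6 mm plate): yield φR_n = 1.0×0.6×350×6×101 = 127.3 kN; rupture φR_n = 0.75×0.6×450×6×101 = 122.7 kN; take 122.7 kN (rupture).
Tension yield (gross): A_g = 69×6 = 414 mm². φR_n = 0.90 × 350 × 414 = 130.4 kN.
Governing: min(78.7, 122.7, 130.4) = 78.7 kN → weld metal.

78.7 kN (weld metal governs)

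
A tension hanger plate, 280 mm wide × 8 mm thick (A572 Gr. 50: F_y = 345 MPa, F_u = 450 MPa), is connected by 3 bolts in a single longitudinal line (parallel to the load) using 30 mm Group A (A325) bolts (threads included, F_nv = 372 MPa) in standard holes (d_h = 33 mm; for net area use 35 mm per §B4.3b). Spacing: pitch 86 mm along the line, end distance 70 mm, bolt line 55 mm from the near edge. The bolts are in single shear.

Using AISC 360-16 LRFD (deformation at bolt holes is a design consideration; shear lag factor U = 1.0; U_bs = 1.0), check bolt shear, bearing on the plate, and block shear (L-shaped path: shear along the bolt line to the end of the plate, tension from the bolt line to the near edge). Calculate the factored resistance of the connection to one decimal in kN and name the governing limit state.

351.5 kN (block shear governs)

Bolt shear: A_b = π(30)²/4 = 706.86 mm². φR_n = 0.75 × 372 × 706.86 × 3 × 1 = 591.6 kN.
Bearing (8 mm plate, F_u = 450 MPa): end bolts L_c = 70 − 33/2 = 53.5, R_n = min(1.2×53.5×8×450, 2.4×30×8×450) = 231.12 kN/bolt; interior L_c = 86 − 33 = 53, R_n = 228.96 kN/bolt. φR_n = 0.75 × (1×231.12 + 2×228.96) = 516.8 kN.
Block shear: shear path 1×[70+2×86] = 1×242 mm, A_gv = 1936, A_nv = 1×(242 − 2.5×35)×8 = 1236 mm²; tension to near edge: (55 − 0.5×35)×8 = 300 mm². R_n = min(0.6×450×1236, 0.6×345×1936) + 1.0×450×300 = min(333.72, 400.75) + 135 = 468.72 kN. φR_n = 0.75 × 468.72 = 351.5 kN.
Governing: min(591.6, 516.8, 351.5) = 351.5 kN → block shear.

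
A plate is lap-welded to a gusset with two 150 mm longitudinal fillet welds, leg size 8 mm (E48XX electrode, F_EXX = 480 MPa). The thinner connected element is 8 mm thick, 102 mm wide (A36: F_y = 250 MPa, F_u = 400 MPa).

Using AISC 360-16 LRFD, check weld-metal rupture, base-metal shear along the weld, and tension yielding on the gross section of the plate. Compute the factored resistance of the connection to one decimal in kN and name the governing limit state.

183.6 kN (gross-section yield governs)

Weld metal: throat = 0.707×8 = 5.656 mm, L = 2×150 = 300 mm. φR_n = 0.75 × 0.6 × 480 × 5.656 × 300 = 366.5 kN.
Base metal shear (8 mm plate): yield φR_n = 1.0×0.6×250×8×300 = 360.0 kN; rupture φR_n = 0.75×0.6×400×8×300 = 432.0 kN; take 360.0 kN (yield).
Tension yield (gross): A_g = 102×8 = 816 mm². φR_n = 0.90 × 250 × 816 = 183.6 kN.
Governing: min(366.5, 360.0, 183.6) = 183.6 kN → gross-section yield.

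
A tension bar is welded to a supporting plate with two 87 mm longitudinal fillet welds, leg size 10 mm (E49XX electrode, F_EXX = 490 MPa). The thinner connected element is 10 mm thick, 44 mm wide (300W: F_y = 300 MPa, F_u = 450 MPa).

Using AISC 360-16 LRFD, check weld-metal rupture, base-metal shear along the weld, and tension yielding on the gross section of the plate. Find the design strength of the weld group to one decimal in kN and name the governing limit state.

118.8 kN (gross-section yield governs)

Weld metal: throat = 0.707×10 = 7.07 mm, L = 2×87 = 174 mm. φR_n = 0.75 × 0.6 × 490 × 7.07 × 174 = 271.3 kN.
Base metal shear (10 mm plate): yield φR_n = 1.0×0.6×300×10×174 = 313.2 kN; rupture φR_n = 0.75×0.6×450×10×174 = 352.4 kN; take 313.2 kN (yield).
Tension yield (gross): A_g = 44×10 = 440 mm². φR_n = 0.90 × 300 × 440 = 118.8 kN.
Governing: min(271.3, 313.2, 118.8) = 118.8 kN → gross-section yield.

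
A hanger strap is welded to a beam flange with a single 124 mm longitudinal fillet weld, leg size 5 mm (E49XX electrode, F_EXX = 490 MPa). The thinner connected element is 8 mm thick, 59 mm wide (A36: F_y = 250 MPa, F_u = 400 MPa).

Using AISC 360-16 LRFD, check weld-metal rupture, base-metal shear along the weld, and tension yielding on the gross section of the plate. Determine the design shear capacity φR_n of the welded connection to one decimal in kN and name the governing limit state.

Weld metal: throat = 0.707×5 = 3.535 mm, L = 124 mm. φR_n = 0.75 × 0.6 × 490 × 3.535 × 124 = 96.7 kN.
Base metal shear (8 mm plate): yield φR_n = 1.0×0.6×250×8×124 = 148.8 kN; rupture φR_n = 0.75×0.6×400×8×124 = 178.6 kN; take 148.8 kN (yield).
Tension yield (gross): A_g = 59×8 = 472 mm². φR_n = 0.90 × 250 × 472 = 106.2 kN.
Governing: min(96.7, 148.8, 106.2) = 96.7 kN → weld metal.

96.7 kN (weld metal governs)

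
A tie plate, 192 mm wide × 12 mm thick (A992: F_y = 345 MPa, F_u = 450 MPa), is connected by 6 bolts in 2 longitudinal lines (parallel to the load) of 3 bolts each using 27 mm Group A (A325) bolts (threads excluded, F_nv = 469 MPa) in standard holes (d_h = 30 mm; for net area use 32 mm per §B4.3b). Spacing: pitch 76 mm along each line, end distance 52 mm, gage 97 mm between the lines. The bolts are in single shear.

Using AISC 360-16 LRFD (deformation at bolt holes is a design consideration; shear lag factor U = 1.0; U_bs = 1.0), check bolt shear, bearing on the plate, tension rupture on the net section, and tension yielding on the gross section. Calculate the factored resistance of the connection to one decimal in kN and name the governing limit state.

Bolt shear: A_b = π(27)²/4 = 572.56 mm². φR_n = 0.75 × 469 × 572.56 × 6 × 1 = 1208.4 kN.
Bearing (12 mm plate, F_u = 450 MPa): end bolts L_c = 52 − 30/2 = 37, R_n = min(1.2×37×12×450, 2.4×27×12×450) = 239.76 kN/bolt; interior L_c = 76 − 30 = 46, R_n = 298.08 kN/bolt. φR_n = 0.75 × (2×239.76 + 4×298.08) = 1253.9 kN.
Tension rupture (net): A_n = (192 − 2×32)×12 = 1536 mm² (U = 1.0, A_e = A_n). φR_n = 0.75 × 450 × 1536 = 518.4 kN.
Tension yield (gross): A_g = 192×12 = 2304 mm². φR_n = 0.90 × 345 × 2304 = 715.4 kN.
Governing: min(1208.4, 1253.9, 518.4, 715.4) = 518.4 kN → net-section rupture.

518.4 kN (net-section rupture governs)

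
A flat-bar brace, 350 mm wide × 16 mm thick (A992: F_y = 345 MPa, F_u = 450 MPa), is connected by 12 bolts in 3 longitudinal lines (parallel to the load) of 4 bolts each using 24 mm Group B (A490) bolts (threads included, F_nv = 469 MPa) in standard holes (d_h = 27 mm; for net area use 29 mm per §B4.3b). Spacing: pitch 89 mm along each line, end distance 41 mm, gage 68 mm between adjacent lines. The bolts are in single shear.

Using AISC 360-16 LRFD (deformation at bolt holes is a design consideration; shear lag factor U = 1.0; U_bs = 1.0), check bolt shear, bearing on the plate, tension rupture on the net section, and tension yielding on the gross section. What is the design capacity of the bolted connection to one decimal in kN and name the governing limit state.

1420.2 kN (net-section rupture governs)

Bolt shear: A_b = π(24)²/4 = 452.39 mm². φR_n = 0.75 × 469 × 452.39 × 12 × 1 = 1909.5 kN.
Bearing (16 mm plate, F_u = 450 MPa): end bolts L_c = 41 − 27/2 = 27.5, R_n = min(1.2×27.5×16×450, 2.4×24×16×450) = 237.6 kN/bolt; interior L_c = 89 − 27 = 62, R_n = 414.72 kN/bolt. φR_n = 0.75 × (3×237.6 + 9×414.72) = 3334.0 kN.
Tension rupture (net): A_n = (350 − 3×29)×16 = 4208 mm² (U = 1.0, A_e = A_n). φR_n = 0.75 × 450 × 4208 = 1420.2 kN.
Tension yield (gross): A_g = 350×16 = 5600 mm². φR_n = 0.90 × 345 × 5600 = 1738.8 kN.
Governing: min(1909.5, 3334.0, 1420.2, 1738.8) = 1420.2 kN → net-section rupture.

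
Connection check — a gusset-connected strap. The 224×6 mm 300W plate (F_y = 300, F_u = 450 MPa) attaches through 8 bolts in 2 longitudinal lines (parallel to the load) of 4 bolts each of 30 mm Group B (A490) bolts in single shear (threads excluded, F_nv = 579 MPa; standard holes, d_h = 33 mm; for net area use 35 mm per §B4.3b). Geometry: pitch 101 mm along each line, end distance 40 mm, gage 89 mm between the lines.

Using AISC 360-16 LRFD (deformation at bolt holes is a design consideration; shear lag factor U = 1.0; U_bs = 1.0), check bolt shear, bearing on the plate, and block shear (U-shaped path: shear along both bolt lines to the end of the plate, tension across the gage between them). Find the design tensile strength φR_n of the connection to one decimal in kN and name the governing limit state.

Bolt shear: A_b = π(30)²/4 = 706.86 mm². φR_n = 0.75 × 579 × 706.86 × 8 × 1 = 2455.6 kN.
Bearing (6 mm plate, F_u = 450 MPa): end bolts L_c = 40 − 33/2 = 23.5, R_n = min(1.2×23.5×6×450, 2.4×30×6×450) = 76.14 kN/bolt; interior L_c = 101 − 33 = 68, R_n = 194.4 kN/bolt. φR_n = 0.75 × (2×76.14 + 6×194.4) = 989.0 kN.
Block shear: shear path 2×[40+3×101] = 2×343 mm, A_gv = 4116, A_nv = 2×(343 − 3.5×35)×6 = 2646 mm²; tension across gage: (89 − 1×35)×6 = 324 mm². R_n = min(0.6×450×2646, 0.6×300×4116) + 1.0×450×324 = min(714.42, 740.88) + 145.8 = 860.22 kN. φR_n = 0.75 × 860.22 = 645.2 kN.
Governing: min(2455.6, 989.0, 645.2) = 645.2 kN → block shear.

645.2 kN (block shear governs)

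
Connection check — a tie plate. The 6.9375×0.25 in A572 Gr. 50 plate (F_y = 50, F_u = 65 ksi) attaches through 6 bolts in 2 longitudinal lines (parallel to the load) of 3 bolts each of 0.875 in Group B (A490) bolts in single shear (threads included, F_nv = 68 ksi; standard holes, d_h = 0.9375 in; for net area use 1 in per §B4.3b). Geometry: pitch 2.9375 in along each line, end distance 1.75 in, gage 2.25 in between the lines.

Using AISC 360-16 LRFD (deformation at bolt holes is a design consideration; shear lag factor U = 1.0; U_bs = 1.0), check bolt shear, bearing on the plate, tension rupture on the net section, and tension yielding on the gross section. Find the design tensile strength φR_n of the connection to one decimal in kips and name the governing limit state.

60.2 kips (net-section rupture governs)

Bolt shear: A_b = π(0.875)²/4 = 0.60132 in². φR_n = 0.75 × 68 × 0.60132 × 6 × 1 = 184.0 kips.
Bearing (0.25 in plate, F_u = 65 ksi): end bolts L_c = 1.75 − 0.9375/2 = 1.28125, R_n = min(1.2×1.28125×0.25×65, 2.4×0.875×0.25×65) = 24.984 kips/bolt; interior L_c = 2.9375 − 0.9375 = 2, R_n = 34.125 kips/bolt. φR_n = 0.75 × (2×24.984 + 4×34.125) = 139.9 kips.
Tension rupture (net): A_n = (6.9375 − 2×1)×0.25 = 1.2344 in² (U = 1.0, A_e = A_n). φR_n = 0.75 × 65 × 1.2344 = 60.2 kips.
Tension yield (gross): A_g = 6.9375×0.25 = 1.7344 in². φR_n = 0.90 × 50 × 1.7344 = 78.0 kips.
Governing: min(184.0, 139.9, 60.2, 78.0) = 60.2 kips → net-section rupture.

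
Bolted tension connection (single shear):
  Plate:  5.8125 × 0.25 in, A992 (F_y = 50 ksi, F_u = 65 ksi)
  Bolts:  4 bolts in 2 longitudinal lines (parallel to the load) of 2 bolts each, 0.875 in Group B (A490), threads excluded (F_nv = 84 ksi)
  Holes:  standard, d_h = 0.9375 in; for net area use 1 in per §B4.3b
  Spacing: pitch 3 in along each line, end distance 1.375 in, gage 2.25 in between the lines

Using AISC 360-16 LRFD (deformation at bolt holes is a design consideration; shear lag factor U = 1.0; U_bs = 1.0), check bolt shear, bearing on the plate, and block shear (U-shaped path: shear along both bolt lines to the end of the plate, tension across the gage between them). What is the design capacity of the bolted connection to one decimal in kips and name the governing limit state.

57.3 kips (block shear governs)

Bolt shear: A_b = π(0.875)²/4 = 0.60132 in². φR_n = 0.75 × 84 × 0.60132 × 4 × 1 = 151.5 kips.
Bearing (0.25 in plate, F_u = 65 ksi): end bolts L_c = 1.375 − 0.9375/2 = 0.90625, R_n = min(1.2×0.90625×0.25×65, 2.4×0.875×0.25×65) = 17.672 kips/bolt; interior L_c = 3 − 0.9375 = 2.0625, R_n = 34.125 kips/bolt. φR_n = 0.75 × (2×17.672 + 2×34.125) = 77.7 kips.
Block shear: shear path 2×[1.375+1×3] = 2×4.375 in, A_gv = 2.1875, A_nv = 2×(4.375 − 1.5×1)×0.25 = 1.4375 in²; tension across gage: (2.25 − 1×1)×0.25 = 0.3125 in². R_n = min(0.6×65×1.4375, 0.6×50×2.1875) + 1.0×65×0.3125 = min(56.063, 65.625) + 20.313 = 76.376 kips. φR_n = 0.75 × 76.376 = 57.3 kips.
Governing: min(151.5, 77.7, 57.3) = 57.3 kips → block shear.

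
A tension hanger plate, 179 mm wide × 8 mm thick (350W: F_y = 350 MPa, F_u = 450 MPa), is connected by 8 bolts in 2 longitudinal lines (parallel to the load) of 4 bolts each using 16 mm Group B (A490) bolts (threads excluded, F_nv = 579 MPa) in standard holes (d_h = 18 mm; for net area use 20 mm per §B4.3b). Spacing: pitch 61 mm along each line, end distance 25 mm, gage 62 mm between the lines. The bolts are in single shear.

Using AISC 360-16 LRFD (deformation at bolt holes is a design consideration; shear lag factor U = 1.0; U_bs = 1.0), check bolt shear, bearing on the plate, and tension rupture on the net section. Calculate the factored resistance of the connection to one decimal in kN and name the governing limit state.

375.3 kN (net-section rupture governs)

Bolt shear: A_b = π(16)²/4 = 201.06 mm². φR_n = 0.75 × 579 × 201.06 × 8 × 1 = 698.5 kN.
Bearing (8 mm plate, F_u = 450 MPa): end bolts L_c = 25 − 18/2 = 16, R_n = min(1.2×16×8×450, 2.4×16×8×450) = 69.12 kN/bolt; interior L_c = 61 − 18 = 43, R_n = 138.24 kN/bolt. φR_n = 0.75 × (2×69.12 + 6×138.24) = 725.8 kN.
Tension rupture (net): A_n = (179 − 2×20)×8 = 1112 mm² (U = 1.0, A_e = A_n). φR_n = 0.75 × 450 × 1112 = 375.3 kN.
Governing: min(698.5, 725.8, 375.3) = 375.3 kN → net-section rupture.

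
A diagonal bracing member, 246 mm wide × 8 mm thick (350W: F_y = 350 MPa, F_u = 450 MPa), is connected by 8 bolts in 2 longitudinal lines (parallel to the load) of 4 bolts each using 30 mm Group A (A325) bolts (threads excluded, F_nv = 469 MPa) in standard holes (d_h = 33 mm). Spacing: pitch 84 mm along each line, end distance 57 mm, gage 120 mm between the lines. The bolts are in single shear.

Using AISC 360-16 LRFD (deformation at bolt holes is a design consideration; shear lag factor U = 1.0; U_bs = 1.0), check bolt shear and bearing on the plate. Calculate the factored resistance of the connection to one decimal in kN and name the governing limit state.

1253.9 kN (bearing governs)

Bolt shear: A_b = π(30)²/4 = 706.86 mm². φR_n = 0.75 × 469 × 706.86 × 8 × 1 = 1989.1 kN.
Bearing (8 mm plate, F_u = 450 MPa): end bolts L_c = 57 − 33/2 = 40.5, R_n = min(1.2×40.5×8×450, 2.4×30×8×450) = 174.96 kN/bolt; interior L_c = 84 − 33 = 51, R_n = 220.32 kN/bolt. φR_n = 0.75 × (2×174.96 + 6×220.32) = 1253.9 kN.
Governing: min(1989.1, 1253.9) = 1253.9 kN → bearing.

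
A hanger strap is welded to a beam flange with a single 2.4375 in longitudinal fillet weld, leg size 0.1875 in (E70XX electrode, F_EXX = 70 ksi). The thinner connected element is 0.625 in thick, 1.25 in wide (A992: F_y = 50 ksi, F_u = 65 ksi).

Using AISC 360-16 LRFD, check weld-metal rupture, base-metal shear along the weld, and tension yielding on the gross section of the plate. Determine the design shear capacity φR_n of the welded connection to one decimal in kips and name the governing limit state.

10.2 kips (weld metal governs)

Weld metal: throat = 0.707×0.1875 = 0.13256 in, L = 2.4375 in. φR_n = 0.75 × 0.6 × 70 × 0.13256 × 2.4375 = 10.2 kips.
Base metal shear (0.625 in plate): yield φR_n = 1.0×0.6×50×0.625×2.4375 = 45.7 kips; rupture φR_n = 0.75×0.6×65×0.625×2.4375 = 44.6 kips; take 44.6 kips (rupture).
Tension yield (gross): A_g = 1.25×0.625 = 0.78125 in². φR_n = 0.90 × 50 × 0.78125 = 35.2 kips.
Governing: min(10.2, 44.6, 35.2) = 10.2 kips → weld metal.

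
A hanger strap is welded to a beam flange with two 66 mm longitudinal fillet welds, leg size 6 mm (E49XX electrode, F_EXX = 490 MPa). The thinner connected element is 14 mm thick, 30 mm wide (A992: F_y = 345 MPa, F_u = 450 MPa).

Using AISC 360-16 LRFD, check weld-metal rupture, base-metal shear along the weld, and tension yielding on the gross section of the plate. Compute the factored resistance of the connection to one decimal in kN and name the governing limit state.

123.5 kN (weld metal governs)

Weld metal: throat = 0.707×6 = 4.242 mm, L = 2×66 = 132 mm. φR_n = 0.75 × 0.6 × 490 × 4.242 × 132 = 123.5 kN.
Base metal shear (14 mm plate): yield φR_n = 1.0×0.6×345×14×132 = 382.5 kN; rupture φR_n = 0.75×0.6×450×14×132 = 374.2 kN; take 374.2 kN (rupture).
Tension yield (gross): A_g = 30×14 = 420 mm². φR_n = 0.90 × 345 × 420 = 130.4 kN.
Governing: min(123.5, 374.2, 130.4) = 123.5 kN → weld metal.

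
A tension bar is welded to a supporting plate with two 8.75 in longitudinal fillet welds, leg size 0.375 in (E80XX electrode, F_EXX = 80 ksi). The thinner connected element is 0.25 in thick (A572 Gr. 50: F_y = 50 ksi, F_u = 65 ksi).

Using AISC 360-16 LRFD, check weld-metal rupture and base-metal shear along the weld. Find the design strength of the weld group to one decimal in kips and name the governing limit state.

128.0 kips (base-metal shear governs)

Weld metal: throat = 0.707×0.375 = 0.26513 in, L = 2×8.75 = 17.5 in. φR_n = 0.75 × 0.6 × 80 × 0.26513 × 17.5 = 167.0 kips.
Base metal shear (0.25 in plate): yield φR_n = 1.0×0.6×50×0.25×17.5 = 131.3 kips; rupture φR_n = 0.75×0.6×65×0.25×17.5 = 128.0 kips; take 128.0 kips (rupture).
Governing: min(167.0, 128.0) = 128.0 kips → base-metal shear.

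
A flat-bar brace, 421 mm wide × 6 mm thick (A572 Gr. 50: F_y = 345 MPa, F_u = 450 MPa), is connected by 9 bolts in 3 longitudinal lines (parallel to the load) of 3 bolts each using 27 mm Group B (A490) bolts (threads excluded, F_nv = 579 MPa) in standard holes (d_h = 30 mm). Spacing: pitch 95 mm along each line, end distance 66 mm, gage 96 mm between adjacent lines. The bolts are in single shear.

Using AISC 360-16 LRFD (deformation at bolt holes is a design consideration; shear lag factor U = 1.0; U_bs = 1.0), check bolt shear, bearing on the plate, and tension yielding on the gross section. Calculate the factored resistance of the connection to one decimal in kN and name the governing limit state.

Bolt shear: A_b = π(27)²/4 = 572.56 mm². φR_n = 0.75 × 579 × 572.56 × 9 × 1 = 2237.7 kN.
Bearing (6 mm plate, F_u = 450 MPa): end bolts L_c = 66 − 30/2 = 51, R_n = min(1.2×51×6×450, 2.4×27×6×450) = 165.24 kN/bolt; interior L_c = 95 − 30 = 65, R_n = 174.96 kN/bolt. φR_n = 0.75 × (3×165.24 + 6×174.96) = 1159.1 kN.
Tension yield (gross): A_g = 421×6 = 2526 mm². φR_n = 0.90 × 345 × 2526 = 784.3 kN.
Governing: min(2237.7, 1159.1, 784.3) = 784.3 kN → gross-section yield.

784.3 kN (gross-section yield governs)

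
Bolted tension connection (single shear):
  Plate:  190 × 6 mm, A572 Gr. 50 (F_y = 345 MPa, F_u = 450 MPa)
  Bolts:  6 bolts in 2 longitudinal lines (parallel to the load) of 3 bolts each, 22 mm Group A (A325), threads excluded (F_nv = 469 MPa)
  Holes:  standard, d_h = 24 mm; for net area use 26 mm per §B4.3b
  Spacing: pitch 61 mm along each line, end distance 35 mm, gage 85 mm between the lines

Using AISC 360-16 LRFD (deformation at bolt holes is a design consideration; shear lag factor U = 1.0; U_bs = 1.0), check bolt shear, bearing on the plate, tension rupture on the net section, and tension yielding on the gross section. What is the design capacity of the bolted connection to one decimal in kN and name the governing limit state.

Bolt shear: A_b = π(22)²/4 = 380.13 mm². φR_n = 0.75 × 469 × 380.13 × 6 × 1 = 802.3 kN.
Bearing (6 mm plate, F_u = 450 MPa): end bolts L_c = 35 − 24/2 = 23, R_n = min(1.2×23×6×450, 2.4×22×6×450) = 74.52 kN/bolt; interior L_c = 61 − 24 = 37, R_n = 119.88 kN/bolt. φR_n = 0.75 × (2×74.52 + 4×119.88) = 471.4 kN.
Tension rupture (net): A_n = (190 − 2×26)×6 = 828 mm² (U = 1.0, A_e = A_n). φR_n = 0.75 × 450 × 828 = 279.5 kN.
Tension yield (gross): A_g = 190×6 = 1140 mm². φR_n = 0.90 × 345 × 1140 = 354.0 kN.
Governing: min(802.3, 471.4, 279.5, 354.0) = 279.5 kN → net-section rupture.

279.5 kN (net-section rupture governs)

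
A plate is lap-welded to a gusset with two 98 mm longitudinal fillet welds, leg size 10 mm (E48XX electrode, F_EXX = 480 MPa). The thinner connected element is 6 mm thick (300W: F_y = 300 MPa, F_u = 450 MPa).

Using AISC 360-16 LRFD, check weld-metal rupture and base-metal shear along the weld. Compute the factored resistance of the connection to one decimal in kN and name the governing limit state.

Weld metal: throat = 0.707×10 = 7.07 mm, L = 2×98 = 196 mm. φR_n = 0.75 × 0.6 × 480 × 7.07 × 196 = 299.3 kN.
Base metal shear (6 mm plate): yield φR_n = 1.0×0.6×300×6×196 = 211.7 kN; rupture φR_n = 0.75×0.6×450×6×196 = 238.1 kN; take 211.7 kN (yield).
Governing: min(299.3, 211.7) = 211.7 kN → base-metal shear.

211.7 kN (base-metal shear governs)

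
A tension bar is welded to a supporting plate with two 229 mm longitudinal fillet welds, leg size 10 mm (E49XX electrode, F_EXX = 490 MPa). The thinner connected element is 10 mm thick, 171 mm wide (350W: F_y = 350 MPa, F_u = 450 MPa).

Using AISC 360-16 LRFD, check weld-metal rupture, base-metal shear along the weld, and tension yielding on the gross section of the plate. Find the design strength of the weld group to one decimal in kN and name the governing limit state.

538.7 kN (gross-section yield governs)

Weld metal: throat = 0.707×10 = 7.07 mm, L = 2×229 = 458 mm. φR_n = 0.75 × 0.6 × 490 × 7.07 × 458 = 714.0 kN.
Base metal shear (10 mm plate): yield φR_n = 1.0×0.6×350×10×458 = 961.8 kN; rupture φR_n = 0.75×0.6×450×10×458 = 927.5 kN; take 927.5 kN (rupture).
Tension yield (gross): A_g = 171×10 = 1710 mm². φR_n = 0.90 × 350 × 1710 = 538.7 kN.
Governing: min(714.0, 927.5, 538.7) = 538.7 kN → gross-section yield.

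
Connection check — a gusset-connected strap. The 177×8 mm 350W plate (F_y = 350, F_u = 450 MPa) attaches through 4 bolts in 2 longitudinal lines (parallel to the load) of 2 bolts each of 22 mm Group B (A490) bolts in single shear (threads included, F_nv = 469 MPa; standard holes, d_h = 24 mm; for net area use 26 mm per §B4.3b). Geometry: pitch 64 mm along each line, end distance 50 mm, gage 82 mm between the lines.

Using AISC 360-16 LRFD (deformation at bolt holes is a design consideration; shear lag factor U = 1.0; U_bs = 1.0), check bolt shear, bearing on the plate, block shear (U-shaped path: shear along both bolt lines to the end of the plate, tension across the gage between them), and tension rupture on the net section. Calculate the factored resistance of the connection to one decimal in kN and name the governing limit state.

Bolt shear: A_b = π(22)²/4 = 380.13 mm². φR_n = 0.75 × 469 × 380.13 × 4 × 1 = 534.8 kN.
Bearing (8 mm plate, F_u = 450 MPa): end bolts L_c = 50 − 24/2 = 38, R_n = min(1.2×38×8×450, 2.4×22×8×450) = 164.16 kN/bolt; interior L_c = 64 − 24 = 40, R_n = 172.8 kN/bolt. φR_n = 0.75 × (2×164.16 + 2×172.8) = 505.4 kN.
Block shear: shear path 2×[50+1×64] = 2×114 mm, A_gv = 1824, A_nv = 2×(114 − 1.5×26)×8 = 1200 mm²; tension across gage: (82 − 1×26)×8 = 448 mm². R_n = min(0.6×450×1200, 0.6×350×1824) + 1.0×450×448 = min(324, 383.04) + 201.6 = 525.6 kN. φR_n = 0.75 × 525.6 = 394.2 kN.
Tension rupture (net): A_n = (177 − 2×26)×8 = 1000 mm² (U = 1.0, A_e = A_n). φR_n = 0.75 × 450 × 1000 = 337.5 kN.
Governing: min(534.8, 505.4, 394.2, 337.5) = 337.5 kN → net-section rupture.

337.5 kN (net-section rupture governs)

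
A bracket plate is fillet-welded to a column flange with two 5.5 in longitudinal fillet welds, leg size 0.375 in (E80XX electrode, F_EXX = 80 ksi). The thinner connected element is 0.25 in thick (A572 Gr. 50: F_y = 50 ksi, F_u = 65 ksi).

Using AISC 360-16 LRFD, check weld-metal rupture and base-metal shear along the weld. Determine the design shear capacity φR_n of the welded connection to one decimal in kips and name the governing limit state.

Weld metal: throat = 0.707×0.375 = 0.26513 in, L = 2×5.5 = 11 in. φR_n = 0.75 × 0.6 × 80 × 0.26513 × 11 = 105.0 kips.
Base metal shear (0.25 in plate): yield φR_n = 1.0×0.6×50×0.25×11 = 82.5 kips; rupture φR_n = 0.75×0.6×65×0.25×11 = 80.4 kips; take 80.4 kips (rupture).
Governing: min(105.0, 80.4) = 80.4 kips → base-metal shear.

80.4 kips (base-metal shear governs)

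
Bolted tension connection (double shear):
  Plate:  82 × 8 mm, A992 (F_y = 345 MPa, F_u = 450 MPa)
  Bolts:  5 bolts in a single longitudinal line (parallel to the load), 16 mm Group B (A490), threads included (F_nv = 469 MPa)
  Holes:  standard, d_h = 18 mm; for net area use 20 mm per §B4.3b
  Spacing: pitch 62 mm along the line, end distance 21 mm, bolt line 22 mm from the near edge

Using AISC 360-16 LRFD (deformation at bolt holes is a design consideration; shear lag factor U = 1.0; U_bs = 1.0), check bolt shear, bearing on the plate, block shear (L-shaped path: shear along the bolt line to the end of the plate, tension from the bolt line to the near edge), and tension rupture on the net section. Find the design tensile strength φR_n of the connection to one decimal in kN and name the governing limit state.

Bolt shear: A_b = π(16)²/4 = 201.06 mm². φR_n = 0.75 × 469 × 201.06 × 5 × 2 = 707.2 kN.
Bearing (8 mm plate, F_u = 450 MPa): end bolts L_c = 21 − 18/2 = 12, R_n = min(1.2×12×8×450, 2.4×16×8×450) = 51.84 kN/bolt; interior L_c = 62 − 18 = 44, R_n = 138.24 kN/bolt. φR_n = 0.75 × (1×51.84 + 4×138.24) = 453.6 kN.
Block shear: shear path 1×[21+4×62] = 1×269 mm, A_gv = 2152, A_nv = 1×(269 − 4.5×20)×8 = 1432 mm²; tension to near edge: (22 − 0.5×20)×8 = 96 mm². R_n = min(0.6×450×1432, 0.6×345×2152) + 1.0×450×96 = min(386.64, 445.46) + 43.2 = 429.84 kN. φR_n = 0.75 × 429.84 = 322.4 kN.
Tension rupture (net): A_n = (82 − 1×20)×8 = 496 mm² (U = 1.0, A_e = A_n). φR_n = 0.75 × 450 × 496 = 167.4 kN.
Governing: min(707.2, 453.6, 322.4, 167.4) = 167.4 kN → net-section rupture.

167.4 kN (net-section rupture governs)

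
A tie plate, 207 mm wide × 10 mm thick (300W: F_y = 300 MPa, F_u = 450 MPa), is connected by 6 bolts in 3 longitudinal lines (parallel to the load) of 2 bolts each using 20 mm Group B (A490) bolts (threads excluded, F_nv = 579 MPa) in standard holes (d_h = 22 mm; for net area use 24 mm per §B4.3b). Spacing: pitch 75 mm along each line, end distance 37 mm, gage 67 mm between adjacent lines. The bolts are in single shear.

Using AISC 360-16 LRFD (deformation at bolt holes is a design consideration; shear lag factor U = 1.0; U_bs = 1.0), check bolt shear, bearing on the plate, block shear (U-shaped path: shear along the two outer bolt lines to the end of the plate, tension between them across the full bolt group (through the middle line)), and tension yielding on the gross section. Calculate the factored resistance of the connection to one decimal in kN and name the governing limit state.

Bolt shear: A_b = π(20)²/4 = 314.16 mm². φR_n = 0.75 × 579 × 314.16 × 6 × 1 = 818.5 kN.
Bearing (10 mm plate, F_u = 450 MPa): end bolts L_c = 37 − 22/2 = 26, R_n = min(1.2×26×10×450, 2.4×20×10×450) = 140.4 kN/bolt; interior L_c = 75 − 22 = 53, R_n = 216 kN/bolt. φR_n = 0.75 × (3×140.4 + 3×216) = 801.9 kN.
Block shear: shear path 2×[37+1×75] = 2×112 mm, A_gv = 2240, A_nv = 2×(112 − 1.5×24)×10 = 1520 mm²; tension across gage: (134 − 2×24)×10 = 860 mm². R_n = min(0.6×450×1520, 0.6×300×2240) + 1.0×450×860 = min(410.4, 403.2) + 387 = 790.2 kN. φR_n = 0.75 × 790.2 = 592.7 kN.
Tension yield (gross): A_g = 207×10 = 2070 mm². φR_n = 0.90 × 300 × 2070 = 558.9 kN.
Governing: min(818.5, 801.9, 592.7, 558.9) = 558.9 kN → gross-section yield.

558.9 kN (gross-section yield governs)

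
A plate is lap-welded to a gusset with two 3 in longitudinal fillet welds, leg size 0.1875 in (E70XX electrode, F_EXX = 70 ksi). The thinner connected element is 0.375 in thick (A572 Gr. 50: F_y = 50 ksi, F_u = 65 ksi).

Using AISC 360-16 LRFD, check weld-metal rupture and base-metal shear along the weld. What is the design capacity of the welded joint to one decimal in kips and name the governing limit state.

Weld metal: throat = 0.707×0.1875 = 0.13256 in, L = 2×3 = 6 in. φR_n = 0.75 × 0.6 × 70 × 0.13256 × 6 = 25.1 kips.
Base metal shear (0.375 in plate): yield φR_n = 1.0×0.6×50×0.375×6 = 67.5 kips; rupture φR_n = 0.75×0.6×65×0.375×6 = 65.8 kips; take 65.8 kips (rupture).
Governing: min(25.1, 65.8) = 25.1 kips → weld metal.

25.1 kips (weld metal governs)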